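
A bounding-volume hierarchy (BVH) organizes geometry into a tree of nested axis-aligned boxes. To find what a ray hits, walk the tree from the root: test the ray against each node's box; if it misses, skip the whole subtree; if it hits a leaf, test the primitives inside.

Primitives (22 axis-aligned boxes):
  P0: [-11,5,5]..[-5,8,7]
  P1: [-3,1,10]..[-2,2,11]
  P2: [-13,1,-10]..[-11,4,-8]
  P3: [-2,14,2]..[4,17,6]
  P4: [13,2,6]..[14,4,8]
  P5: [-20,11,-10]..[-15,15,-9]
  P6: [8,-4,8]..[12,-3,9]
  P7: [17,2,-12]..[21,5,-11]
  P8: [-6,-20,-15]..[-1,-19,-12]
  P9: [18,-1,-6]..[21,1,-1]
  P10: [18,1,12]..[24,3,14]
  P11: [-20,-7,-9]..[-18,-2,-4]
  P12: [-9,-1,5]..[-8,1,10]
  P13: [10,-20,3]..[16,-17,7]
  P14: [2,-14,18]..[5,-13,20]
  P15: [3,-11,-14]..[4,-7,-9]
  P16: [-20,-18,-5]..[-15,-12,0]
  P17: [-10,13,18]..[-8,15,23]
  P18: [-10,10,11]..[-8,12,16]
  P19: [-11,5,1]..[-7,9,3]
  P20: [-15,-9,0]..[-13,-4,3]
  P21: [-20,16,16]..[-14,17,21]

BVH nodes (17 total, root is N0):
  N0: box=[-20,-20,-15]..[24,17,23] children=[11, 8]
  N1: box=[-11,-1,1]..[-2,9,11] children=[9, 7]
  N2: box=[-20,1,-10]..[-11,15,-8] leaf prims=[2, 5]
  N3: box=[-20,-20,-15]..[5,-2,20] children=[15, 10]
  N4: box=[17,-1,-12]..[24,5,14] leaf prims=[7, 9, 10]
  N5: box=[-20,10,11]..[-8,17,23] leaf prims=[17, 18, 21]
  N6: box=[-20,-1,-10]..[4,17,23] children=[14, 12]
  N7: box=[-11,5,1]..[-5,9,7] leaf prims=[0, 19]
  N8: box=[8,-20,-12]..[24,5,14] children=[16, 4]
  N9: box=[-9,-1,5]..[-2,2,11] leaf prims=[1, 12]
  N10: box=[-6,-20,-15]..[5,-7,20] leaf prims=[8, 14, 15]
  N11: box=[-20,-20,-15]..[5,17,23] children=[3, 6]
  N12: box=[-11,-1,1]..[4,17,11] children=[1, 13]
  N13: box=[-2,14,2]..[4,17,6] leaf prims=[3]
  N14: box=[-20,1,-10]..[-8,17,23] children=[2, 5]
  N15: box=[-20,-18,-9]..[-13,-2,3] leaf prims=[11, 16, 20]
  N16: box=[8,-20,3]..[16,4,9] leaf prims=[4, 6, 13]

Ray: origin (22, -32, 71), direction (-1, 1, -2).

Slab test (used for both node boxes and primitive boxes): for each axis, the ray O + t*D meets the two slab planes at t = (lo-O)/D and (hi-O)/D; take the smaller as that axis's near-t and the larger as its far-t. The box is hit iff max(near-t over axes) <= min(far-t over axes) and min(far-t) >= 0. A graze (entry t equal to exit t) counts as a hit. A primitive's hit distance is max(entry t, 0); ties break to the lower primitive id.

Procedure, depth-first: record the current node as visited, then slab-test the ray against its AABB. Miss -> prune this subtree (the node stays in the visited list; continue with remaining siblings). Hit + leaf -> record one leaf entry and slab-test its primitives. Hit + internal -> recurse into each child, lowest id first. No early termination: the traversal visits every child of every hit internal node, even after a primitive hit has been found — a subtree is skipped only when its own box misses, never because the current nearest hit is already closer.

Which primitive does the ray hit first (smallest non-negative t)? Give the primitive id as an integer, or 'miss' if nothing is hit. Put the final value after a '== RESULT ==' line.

Trace the traversal:
N0 x:[-2,42] y:[12,49] z:[24,43] -> hit [24,42], descend [8, 11]
  N8 x:[-2,14] y:[12,37] z:[57/2,83/2] -> miss, prune
  N11 x:[17,42] y:[12,49] z:[24,43] -> hit [24,42], descend [3, 6]
    N3 x:[17,42] y:[12,30] z:[51/2,43] -> hit [51/2,30], descend [10, 15]
      N10 x:[17,28] y:[12,25] z:[51/2,43] -> miss, prune
      N15 x:[35,42] y:[14,30] z:[34,40] -> miss, prune
    N6 x:[18,42] y:[31,49] z:[24,81/2] -> hit [31,81/2], descend [12, 14]
      N12 x:[18,33] y:[31,49] z:[30,35] -> hit [31,33], descend [1, 13]
        N1 x:[24,33] y:[31,41] z:[30,35] -> hit [31,33], descend [7, 9]
          N7 x:[27,33] y:[37,41] z:[32,35] -> miss, prune
          N9 x:[24,31] y:[31,34] z:[30,33] -> hit [31,31] leaf, test {P1(miss), P12@t=31}
        N13 x:[18,24] y:[46,49] z:[65/2,69/2] -> miss, prune
      N14 x:[30,42] y:[33,49] z:[24,81/2] -> hit [33,81/2], descend [2, 5]
        N2 x:[33,42] y:[33,47] z:[79/2,81/2] -> hit [79/2,81/2] leaf, test {P2(miss), P5(miss)}
        N5 x:[30,42] y:[42,49] z:[24,30] -> miss, prune

Summary -> nodes [0, 8, 11, 3, 10, 15, 6, 12, 1, 7, 9, 13, 14, 2, 5]; box-tests=15; leaf-entries=2; first=P12

== RESULT ==
12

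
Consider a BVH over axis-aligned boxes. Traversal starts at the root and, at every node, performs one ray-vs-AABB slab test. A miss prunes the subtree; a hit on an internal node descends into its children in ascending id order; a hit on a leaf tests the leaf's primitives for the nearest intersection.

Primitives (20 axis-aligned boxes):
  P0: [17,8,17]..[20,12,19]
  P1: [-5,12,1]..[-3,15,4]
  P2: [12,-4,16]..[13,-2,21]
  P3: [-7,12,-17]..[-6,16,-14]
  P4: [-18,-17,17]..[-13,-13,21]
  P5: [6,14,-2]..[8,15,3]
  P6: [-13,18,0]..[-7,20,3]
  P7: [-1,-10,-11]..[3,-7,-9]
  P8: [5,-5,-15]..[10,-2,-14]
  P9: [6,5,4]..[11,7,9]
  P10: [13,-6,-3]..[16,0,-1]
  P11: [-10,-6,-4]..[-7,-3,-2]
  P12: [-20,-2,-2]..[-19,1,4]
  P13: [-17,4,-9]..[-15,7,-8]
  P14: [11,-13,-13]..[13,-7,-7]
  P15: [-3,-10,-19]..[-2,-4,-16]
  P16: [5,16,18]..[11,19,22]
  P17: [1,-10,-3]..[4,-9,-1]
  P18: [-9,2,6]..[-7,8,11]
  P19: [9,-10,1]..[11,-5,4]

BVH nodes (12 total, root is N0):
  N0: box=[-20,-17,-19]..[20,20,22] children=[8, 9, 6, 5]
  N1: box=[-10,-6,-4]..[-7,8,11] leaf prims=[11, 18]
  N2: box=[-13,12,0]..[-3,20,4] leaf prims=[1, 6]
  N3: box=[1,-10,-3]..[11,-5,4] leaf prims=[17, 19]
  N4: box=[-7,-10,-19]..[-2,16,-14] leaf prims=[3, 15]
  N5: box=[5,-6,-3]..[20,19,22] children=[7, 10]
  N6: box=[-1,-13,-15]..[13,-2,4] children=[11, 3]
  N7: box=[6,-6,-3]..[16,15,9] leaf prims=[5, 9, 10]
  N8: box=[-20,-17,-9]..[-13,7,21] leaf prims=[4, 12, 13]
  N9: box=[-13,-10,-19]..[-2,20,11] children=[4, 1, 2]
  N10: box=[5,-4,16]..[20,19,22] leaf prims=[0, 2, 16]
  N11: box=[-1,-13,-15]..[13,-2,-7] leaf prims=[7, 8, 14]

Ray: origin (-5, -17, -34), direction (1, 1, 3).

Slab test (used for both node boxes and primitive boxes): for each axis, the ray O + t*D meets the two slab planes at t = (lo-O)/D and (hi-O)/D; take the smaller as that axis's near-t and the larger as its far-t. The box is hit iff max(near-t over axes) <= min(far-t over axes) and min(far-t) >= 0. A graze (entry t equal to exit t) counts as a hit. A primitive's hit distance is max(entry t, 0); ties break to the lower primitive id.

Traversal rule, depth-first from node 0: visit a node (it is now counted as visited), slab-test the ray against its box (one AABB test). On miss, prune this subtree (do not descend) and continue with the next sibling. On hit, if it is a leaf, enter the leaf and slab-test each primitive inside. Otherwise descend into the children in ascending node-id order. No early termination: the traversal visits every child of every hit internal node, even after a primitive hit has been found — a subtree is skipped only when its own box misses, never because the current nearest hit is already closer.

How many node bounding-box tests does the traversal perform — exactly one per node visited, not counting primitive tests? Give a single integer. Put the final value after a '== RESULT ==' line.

Trace the traversal:
N0 x:[-15,25] y:[0,37] z:[5,56/3] -> hit [5,56/3], descend [5, 6, 8, 9]
  N5 x:[10,25] y:[11,36] z:[31/3,56/3] -> hit [11,56/3], descend [7, 10]
    N7 x:[11,21] y:[11,32] z:[31/3,43/3] -> hit [11,43/3] leaf, test {P5(miss), P9(miss), P10(miss)}
    N10 x:[10,25] y:[13,36] z:[50/3,56/3] -> hit [50/3,56/3] leaf, test {P0(miss), P2(miss), P16(miss)}
  N6 x:[4,18] y:[4,15] z:[19/3,38/3] -> hit [19/3,38/3], descend [3, 11]
    N3 x:[6,16] y:[7,12] z:[31/3,38/3] -> hit [31/3,12] leaf, test {P17(miss), P19(miss)}
    N11 x:[4,18] y:[4,15] z:[19/3,9] -> hit [19/3,9] leaf, test {P7@t=23/3, P8(miss), P14(miss)}
  N8 x:[-15,-8] y:[0,24] z:[25/3,55/3] -> miss, prune
  N9 x:[-8,3] y:[7,37] z:[5,15] -> miss, prune

Summary -> nodes [0, 5, 7, 10, 6, 3, 11, 8, 9]; box-tests=9; leaf-entries=4; first=P7

== RESULT ==
9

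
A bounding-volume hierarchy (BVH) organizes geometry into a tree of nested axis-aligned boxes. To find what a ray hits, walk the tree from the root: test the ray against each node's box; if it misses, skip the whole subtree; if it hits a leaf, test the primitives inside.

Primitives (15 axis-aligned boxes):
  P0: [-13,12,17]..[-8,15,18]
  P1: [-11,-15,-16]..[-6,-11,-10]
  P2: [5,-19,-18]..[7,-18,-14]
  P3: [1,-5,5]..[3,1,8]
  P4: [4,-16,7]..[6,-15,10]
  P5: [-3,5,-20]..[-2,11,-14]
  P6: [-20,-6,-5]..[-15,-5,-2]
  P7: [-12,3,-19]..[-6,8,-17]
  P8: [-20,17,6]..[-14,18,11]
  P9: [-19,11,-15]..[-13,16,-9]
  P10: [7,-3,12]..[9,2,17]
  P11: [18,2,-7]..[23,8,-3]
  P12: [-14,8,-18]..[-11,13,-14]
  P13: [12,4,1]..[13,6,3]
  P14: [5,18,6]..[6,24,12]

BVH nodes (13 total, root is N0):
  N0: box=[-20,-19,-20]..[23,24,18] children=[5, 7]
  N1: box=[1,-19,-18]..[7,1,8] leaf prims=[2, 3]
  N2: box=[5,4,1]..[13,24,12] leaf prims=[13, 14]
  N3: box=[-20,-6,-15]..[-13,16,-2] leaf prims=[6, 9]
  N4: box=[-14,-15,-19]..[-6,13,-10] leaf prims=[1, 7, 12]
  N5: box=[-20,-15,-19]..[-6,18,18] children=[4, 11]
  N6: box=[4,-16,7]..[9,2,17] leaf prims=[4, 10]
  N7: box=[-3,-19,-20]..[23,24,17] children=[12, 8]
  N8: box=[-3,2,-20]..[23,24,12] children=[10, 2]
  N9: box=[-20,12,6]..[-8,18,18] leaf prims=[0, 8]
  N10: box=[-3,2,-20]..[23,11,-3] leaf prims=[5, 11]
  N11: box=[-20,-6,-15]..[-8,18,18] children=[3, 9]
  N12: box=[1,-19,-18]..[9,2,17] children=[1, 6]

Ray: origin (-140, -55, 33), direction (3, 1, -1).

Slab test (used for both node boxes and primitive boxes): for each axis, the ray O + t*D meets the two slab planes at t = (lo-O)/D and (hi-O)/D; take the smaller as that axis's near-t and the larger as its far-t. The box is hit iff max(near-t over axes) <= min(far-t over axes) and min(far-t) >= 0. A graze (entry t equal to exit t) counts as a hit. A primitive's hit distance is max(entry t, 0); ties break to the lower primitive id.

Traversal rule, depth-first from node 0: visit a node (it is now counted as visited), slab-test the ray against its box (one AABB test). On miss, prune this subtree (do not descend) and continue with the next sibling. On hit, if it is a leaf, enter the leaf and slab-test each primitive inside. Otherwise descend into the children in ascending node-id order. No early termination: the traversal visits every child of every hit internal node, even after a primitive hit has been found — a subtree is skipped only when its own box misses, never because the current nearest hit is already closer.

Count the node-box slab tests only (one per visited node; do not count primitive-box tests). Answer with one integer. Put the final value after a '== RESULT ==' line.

Trace the traversal:
N0 x:[40,163/3] y:[36,79] z:[15,53] -> hit [40,53], descend [5, 7]
  N5 x:[40,134/3] y:[40,73] z:[15,52] -> hit [40,134/3], descend [4, 11]
    N4 x:[42,134/3] y:[40,68] z:[43,52] -> hit [43,134/3] leaf, test {P1@t=43, P7(miss), P12(miss)}
    N11 x:[40,44] y:[49,73] z:[15,48] -> miss, prune
  N7 x:[137/3,163/3] y:[36,79] z:[16,53] -> hit [137/3,53], descend [8, 12]
    N8 x:[137/3,163/3] y:[57,79] z:[21,53] -> miss, prune
    N12 x:[47,149/3] y:[36,57] z:[16,51] -> hit [47,149/3], descend [1, 6]
      N1 x:[47,49] y:[36,56] z:[25,51] -> hit [47,49] leaf, test {P2(miss), P3(miss)}
      N6 x:[48,149/3] y:[39,57] z:[16,26] -> miss, prune

9 AABB tests over nodes [0, 5, 4, 11, 7, 8, 12, 1, 6]; 2 leaves entered; closest P1.

== RESULT ==
9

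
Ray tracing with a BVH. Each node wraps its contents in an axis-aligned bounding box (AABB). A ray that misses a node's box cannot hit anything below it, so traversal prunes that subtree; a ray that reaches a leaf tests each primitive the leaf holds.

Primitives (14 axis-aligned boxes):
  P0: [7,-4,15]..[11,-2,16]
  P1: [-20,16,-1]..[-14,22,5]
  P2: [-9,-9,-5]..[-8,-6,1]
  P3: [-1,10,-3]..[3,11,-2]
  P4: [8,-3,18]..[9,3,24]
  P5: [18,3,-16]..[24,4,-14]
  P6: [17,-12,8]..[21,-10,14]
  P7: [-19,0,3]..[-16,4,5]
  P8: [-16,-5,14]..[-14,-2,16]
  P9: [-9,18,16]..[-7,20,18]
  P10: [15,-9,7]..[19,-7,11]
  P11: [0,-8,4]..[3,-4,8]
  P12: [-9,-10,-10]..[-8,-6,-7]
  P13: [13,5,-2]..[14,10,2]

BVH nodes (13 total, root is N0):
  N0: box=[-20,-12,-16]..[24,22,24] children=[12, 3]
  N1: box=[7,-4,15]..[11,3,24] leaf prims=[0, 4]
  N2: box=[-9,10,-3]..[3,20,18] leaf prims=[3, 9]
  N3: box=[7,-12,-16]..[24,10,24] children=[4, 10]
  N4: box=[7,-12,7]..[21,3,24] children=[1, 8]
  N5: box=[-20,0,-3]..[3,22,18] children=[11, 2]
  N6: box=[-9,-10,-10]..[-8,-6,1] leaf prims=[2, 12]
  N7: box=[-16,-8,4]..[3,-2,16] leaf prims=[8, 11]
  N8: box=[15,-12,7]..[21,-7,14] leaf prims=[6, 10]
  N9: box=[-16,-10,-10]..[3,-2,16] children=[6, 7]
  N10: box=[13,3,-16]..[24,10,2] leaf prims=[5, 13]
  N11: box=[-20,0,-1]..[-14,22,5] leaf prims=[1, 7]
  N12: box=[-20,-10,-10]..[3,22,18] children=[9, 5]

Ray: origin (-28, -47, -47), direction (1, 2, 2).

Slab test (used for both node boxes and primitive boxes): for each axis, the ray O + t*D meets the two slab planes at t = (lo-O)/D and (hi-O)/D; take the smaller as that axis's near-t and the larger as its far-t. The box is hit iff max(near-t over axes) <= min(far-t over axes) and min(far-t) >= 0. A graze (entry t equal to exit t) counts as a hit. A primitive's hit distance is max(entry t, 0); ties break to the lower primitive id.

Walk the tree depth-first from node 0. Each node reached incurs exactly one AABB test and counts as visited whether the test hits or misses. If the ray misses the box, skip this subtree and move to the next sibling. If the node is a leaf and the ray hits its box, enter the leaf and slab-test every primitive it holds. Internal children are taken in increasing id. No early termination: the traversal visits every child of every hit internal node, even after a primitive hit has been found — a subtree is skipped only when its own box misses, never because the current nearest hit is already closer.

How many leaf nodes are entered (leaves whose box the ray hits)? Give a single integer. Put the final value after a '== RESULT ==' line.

Traverse from the root:
N0 x:[8,52] y:[35/2,69/2] z:[31/2,71/2] -> hit [35/2,69/2], descend [3, 12]
  N3 x:[35,52] y:[35/2,57/2] z:[31/2,71/2] -> miss, prune
  N12 x:[8,31] y:[37/2,69/2] z:[37/2,65/2] -> hit [37/2,31], descend [5, 9]
    N5 x:[8,31] y:[47/2,69/2] z:[22,65/2] -> hit [47/2,31], descend [2, 11]
      N2 x:[19,31] y:[57/2,67/2] z:[22,65/2] -> hit [57/2,31] leaf, test {P3(miss), P9(miss)}
      N11 x:[8,14] y:[47/2,69/2] z:[23,26] -> miss, prune
    N9 x:[12,31] y:[37/2,45/2] z:[37/2,63/2] -> hit [37/2,45/2], descend [6, 7]
      N6 x:[19,20] y:[37/2,41/2] z:[37/2,24] -> hit [19,20] leaf, test {P2(miss), P12@t=19}
      N7 x:[12,31] y:[39/2,45/2] z:[51/2,63/2] -> miss, prune

9 AABB tests over nodes [0, 3, 12, 5, 2, 11, 9, 6, 7]; 2 leaves entered; closest P12.

== RESULT ==
2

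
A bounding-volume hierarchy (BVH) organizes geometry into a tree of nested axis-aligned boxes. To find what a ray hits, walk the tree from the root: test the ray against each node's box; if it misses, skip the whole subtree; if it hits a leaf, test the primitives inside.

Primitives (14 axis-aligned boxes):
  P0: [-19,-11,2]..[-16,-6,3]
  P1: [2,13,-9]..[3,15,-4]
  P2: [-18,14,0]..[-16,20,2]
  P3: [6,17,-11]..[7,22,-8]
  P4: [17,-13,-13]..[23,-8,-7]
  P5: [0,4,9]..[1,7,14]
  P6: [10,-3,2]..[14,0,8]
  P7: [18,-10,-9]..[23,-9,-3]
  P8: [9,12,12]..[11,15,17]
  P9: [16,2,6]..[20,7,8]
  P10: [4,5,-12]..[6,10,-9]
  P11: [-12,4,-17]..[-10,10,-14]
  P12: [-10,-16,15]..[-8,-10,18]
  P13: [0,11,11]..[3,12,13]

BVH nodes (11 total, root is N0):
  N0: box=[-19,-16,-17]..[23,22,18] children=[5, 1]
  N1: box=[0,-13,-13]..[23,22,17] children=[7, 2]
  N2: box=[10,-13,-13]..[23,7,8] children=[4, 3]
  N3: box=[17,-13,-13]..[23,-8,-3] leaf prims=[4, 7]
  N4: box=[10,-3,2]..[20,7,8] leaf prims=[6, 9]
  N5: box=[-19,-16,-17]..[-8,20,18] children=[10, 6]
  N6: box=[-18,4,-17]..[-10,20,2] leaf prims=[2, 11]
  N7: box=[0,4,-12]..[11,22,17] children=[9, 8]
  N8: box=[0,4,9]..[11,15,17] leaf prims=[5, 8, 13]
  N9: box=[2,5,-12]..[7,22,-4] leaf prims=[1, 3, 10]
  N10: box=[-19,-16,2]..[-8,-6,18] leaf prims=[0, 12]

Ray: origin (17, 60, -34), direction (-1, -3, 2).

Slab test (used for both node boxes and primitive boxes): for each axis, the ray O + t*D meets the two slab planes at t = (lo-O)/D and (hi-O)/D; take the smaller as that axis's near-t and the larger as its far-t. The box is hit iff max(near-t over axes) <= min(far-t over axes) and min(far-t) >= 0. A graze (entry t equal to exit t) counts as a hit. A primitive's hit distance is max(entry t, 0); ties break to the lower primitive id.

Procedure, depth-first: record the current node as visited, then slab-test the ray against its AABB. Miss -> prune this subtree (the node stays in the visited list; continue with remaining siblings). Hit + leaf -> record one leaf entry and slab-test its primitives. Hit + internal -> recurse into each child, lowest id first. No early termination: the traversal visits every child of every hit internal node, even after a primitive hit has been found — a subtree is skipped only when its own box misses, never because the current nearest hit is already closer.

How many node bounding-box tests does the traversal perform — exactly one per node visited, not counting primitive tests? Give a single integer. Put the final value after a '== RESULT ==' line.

Trace the traversal:
N0 x:[-6,36] y:[38/3,76/3] z:[17/2,26] -> hit [38/3,76/3], descend [1, 5]
  N1 x:[-6,17] y:[38/3,73/3] z:[21/2,51/2] -> hit [38/3,17], descend [2, 7]
    N2 x:[-6,7] y:[53/3,73/3] z:[21/2,21] -> miss, prune
    N7 x:[6,17] y:[38/3,56/3] z:[11,51/2] -> hit [38/3,17], descend [8, 9]
      N8 x:[6,17] y:[15,56/3] z:[43/2,51/2] -> miss, prune
      N9 x:[10,15] y:[38/3,55/3] z:[11,15] -> hit [38/3,15] leaf, test {P1@t=15, P3(miss), P10(miss)}
  N5 x:[25,36] y:[40/3,76/3] z:[17/2,26] -> hit [25,76/3], descend [6, 10]
    N6 x:[27,35] y:[40/3,56/3] z:[17/2,18] -> miss, prune
    N10 x:[25,36] y:[22,76/3] z:[18,26] -> hit [25,76/3] leaf, test {P0(miss), P12@t=25}

Visited [0, 1, 2, 7, 8, 9, 5, 6, 10]. Tests: 9 box, 2 leaf. Nearest: P1.

== RESULT ==
9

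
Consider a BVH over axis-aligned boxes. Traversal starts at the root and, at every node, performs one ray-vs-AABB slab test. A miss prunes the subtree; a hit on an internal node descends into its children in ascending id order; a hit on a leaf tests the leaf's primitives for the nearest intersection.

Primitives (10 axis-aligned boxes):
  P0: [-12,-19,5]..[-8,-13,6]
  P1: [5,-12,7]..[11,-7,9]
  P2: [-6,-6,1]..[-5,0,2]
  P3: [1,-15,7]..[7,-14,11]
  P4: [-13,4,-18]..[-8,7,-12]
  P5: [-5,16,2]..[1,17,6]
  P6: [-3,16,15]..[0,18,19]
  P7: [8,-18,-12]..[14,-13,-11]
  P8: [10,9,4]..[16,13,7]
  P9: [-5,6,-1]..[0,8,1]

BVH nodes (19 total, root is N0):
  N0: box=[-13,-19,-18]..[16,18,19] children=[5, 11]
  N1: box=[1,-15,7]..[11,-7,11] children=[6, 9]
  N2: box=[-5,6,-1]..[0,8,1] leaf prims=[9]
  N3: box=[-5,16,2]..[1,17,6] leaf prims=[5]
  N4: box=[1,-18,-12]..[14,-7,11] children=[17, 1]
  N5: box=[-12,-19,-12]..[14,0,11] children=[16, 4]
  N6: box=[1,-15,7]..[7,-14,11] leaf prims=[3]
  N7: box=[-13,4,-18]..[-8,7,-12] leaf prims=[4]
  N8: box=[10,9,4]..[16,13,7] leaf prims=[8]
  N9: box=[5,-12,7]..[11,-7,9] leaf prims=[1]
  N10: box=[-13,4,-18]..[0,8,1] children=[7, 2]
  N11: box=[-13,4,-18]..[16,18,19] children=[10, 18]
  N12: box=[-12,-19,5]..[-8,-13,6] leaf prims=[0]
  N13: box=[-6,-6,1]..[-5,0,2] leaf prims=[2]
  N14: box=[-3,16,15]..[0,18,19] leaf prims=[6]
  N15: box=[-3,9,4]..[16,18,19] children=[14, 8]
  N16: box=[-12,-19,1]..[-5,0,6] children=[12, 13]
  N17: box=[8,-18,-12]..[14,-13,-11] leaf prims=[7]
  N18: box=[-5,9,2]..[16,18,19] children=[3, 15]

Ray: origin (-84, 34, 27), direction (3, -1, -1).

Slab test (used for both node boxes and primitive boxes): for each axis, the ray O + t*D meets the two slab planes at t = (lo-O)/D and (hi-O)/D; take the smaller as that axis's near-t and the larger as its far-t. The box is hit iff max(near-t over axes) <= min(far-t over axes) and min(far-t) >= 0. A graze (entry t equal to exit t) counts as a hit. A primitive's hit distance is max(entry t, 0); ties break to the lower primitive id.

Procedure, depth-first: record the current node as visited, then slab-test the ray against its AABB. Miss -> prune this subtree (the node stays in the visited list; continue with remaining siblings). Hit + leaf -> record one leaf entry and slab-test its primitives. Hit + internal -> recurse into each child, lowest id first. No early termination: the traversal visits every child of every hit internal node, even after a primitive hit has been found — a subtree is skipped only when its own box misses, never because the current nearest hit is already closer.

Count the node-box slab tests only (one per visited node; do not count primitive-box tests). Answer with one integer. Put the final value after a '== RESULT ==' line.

Walk:
N0 x:[71/3,100/3] y:[16,53] z:[8,45] -> hit [71/3,100/3], descend [5, 11]
  N5 x:[24,98/3] y:[34,53] z:[16,39] -> miss, prune
  N11 x:[71/3,100/3] y:[16,30] z:[8,45] -> hit [71/3,30], descend [10, 18]
    N10 x:[71/3,28] y:[26,30] z:[26,45] -> hit [26,28], descend [2, 7]
      N2 x:[79/3,28] y:[26,28] z:[26,28] -> hit [79/3,28] leaf, test {P9@t=79/3}
      N7 x:[71/3,76/3] y:[27,30] z:[39,45] -> miss, prune
    N18 x:[79/3,100/3] y:[16,25] z:[8,25] -> miss, prune

Visited [0, 5, 11, 10, 2, 7, 18]. Tests: 7 box, 1 leaf. Nearest: P9.

== RESULT ==
7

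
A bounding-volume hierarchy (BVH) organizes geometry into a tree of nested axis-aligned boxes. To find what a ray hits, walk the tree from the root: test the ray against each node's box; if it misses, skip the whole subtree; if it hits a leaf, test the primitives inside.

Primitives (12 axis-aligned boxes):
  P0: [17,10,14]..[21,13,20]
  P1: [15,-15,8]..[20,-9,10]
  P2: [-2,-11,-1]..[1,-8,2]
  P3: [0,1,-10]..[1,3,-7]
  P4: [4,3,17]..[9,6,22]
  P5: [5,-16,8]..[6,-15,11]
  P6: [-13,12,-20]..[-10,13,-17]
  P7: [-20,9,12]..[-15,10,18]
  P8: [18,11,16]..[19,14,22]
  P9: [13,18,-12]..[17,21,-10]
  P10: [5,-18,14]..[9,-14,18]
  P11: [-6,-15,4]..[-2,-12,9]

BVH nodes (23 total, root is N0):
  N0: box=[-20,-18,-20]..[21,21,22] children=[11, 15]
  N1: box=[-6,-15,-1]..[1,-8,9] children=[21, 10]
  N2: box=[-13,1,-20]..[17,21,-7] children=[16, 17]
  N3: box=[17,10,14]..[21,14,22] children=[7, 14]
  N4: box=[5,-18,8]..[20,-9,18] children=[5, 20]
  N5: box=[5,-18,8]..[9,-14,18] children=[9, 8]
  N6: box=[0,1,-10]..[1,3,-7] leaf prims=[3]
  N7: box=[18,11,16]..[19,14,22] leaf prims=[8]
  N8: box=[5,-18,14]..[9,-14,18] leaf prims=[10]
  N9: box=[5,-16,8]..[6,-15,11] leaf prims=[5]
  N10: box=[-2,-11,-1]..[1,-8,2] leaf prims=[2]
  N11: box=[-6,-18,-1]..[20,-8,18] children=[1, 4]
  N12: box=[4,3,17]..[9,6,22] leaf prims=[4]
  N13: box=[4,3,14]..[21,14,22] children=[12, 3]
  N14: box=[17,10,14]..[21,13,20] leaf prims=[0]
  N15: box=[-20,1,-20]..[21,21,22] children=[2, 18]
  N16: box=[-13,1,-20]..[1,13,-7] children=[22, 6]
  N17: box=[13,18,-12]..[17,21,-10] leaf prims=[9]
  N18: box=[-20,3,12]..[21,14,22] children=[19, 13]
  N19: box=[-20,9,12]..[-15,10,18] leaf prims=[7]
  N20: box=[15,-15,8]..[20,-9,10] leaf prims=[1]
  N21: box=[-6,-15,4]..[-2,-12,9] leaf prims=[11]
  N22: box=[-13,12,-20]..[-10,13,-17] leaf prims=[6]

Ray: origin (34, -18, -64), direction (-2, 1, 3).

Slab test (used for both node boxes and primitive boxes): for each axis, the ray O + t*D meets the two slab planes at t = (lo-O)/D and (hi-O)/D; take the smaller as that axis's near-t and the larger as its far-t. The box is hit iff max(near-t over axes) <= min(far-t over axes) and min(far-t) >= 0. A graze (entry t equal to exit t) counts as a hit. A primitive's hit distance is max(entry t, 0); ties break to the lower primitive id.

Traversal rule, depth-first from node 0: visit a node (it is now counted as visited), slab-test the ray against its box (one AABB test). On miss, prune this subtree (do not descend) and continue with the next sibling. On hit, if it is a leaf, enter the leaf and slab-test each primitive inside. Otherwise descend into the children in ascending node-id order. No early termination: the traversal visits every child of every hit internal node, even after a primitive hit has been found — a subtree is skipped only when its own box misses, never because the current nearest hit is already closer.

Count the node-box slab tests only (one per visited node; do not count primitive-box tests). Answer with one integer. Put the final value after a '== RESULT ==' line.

Trace the traversal:
N0 x:[13/2,27] y:[0,39] z:[44/3,86/3] -> hit [44/3,27], descend [11, 15]
  N11 x:[7,20] y:[0,10] z:[21,82/3] -> miss, prune
  N15 x:[13/2,27] y:[19,39] z:[44/3,86/3] -> hit [19,27], descend [2, 18]
    N2 x:[17/2,47/2] y:[19,39] z:[44/3,19] -> hit [19,19], descend [16, 17]
      N16 x:[33/2,47/2] y:[19,31] z:[44/3,19] -> hit [19,19], descend [6, 22]
        N6 x:[33/2,17] y:[19,21] z:[18,19] -> miss, prune
        N22 x:[22,47/2] y:[30,31] z:[44/3,47/3] -> miss, prune
      N17 x:[17/2,21/2] y:[36,39] z:[52/3,18] -> miss, prune
    N18 x:[13/2,27] y:[21,32] z:[76/3,86/3] -> hit [76/3,27], descend [13, 19]
      N13 x:[13/2,15] y:[21,32] z:[26,86/3] -> miss, prune
      N19 x:[49/2,27] y:[27,28] z:[76/3,82/3] -> hit [27,27] leaf, test {P7@t=27}

order=[0, 11, 15, 2, 16, 6, 22, 17, 18, 13, 19]  |boxes|=11  |leaves|=1  hit=P7

== RESULT ==
11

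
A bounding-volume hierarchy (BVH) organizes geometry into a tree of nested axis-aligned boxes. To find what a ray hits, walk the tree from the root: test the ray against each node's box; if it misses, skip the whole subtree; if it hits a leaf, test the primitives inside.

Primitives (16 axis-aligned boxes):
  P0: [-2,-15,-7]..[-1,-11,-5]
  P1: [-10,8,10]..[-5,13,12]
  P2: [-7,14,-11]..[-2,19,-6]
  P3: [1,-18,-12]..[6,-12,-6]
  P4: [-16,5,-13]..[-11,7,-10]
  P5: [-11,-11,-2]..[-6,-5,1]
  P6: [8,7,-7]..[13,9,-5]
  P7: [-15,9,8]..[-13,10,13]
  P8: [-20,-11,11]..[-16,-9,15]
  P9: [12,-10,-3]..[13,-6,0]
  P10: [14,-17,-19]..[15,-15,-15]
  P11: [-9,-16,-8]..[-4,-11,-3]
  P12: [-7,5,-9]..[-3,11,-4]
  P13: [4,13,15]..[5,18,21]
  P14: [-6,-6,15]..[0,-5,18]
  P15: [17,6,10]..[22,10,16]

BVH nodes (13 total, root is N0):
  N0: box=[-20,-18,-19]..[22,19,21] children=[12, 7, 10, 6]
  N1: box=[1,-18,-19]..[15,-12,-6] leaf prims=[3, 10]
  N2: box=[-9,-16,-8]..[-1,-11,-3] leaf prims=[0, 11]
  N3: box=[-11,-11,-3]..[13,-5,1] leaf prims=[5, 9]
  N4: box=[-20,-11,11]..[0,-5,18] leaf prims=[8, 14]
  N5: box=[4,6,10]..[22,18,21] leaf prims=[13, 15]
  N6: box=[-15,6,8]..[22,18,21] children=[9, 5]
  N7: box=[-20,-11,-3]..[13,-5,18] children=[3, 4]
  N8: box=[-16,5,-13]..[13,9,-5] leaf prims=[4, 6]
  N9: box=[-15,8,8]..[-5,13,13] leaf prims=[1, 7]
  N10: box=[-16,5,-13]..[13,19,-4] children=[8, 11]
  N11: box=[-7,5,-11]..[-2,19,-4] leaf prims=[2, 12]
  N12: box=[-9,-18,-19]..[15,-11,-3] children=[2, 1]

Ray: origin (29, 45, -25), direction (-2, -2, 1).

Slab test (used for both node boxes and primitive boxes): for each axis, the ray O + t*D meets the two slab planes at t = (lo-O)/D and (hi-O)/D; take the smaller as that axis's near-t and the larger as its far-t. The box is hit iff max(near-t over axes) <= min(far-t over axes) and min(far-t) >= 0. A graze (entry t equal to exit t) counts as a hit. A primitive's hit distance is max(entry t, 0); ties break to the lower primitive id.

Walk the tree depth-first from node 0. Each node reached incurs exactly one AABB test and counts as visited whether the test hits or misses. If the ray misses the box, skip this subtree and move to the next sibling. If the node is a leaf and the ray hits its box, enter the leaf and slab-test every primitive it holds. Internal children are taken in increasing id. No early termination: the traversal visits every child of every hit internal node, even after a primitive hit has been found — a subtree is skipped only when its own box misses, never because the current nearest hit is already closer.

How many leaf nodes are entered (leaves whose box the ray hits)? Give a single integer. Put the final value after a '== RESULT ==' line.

Trace the traversal:
N0 x:[7/2,49/2] y:[13,63/2] z:[6,46] -> hit [13,49/2], descend [6, 7, 10, 12]
  N6 x:[7/2,22] y:[27/2,39/2] z:[33,46] -> miss, prune
  N7 x:[8,49/2] y:[25,28] z:[22,43] -> miss, prune
  N10 x:[8,45/2] y:[13,20] z:[12,21] -> hit [13,20], descend [8, 11]
    N8 x:[8,45/2] y:[18,20] z:[12,20] -> hit [18,20] leaf, test {P4(miss), P6(miss)}
    N11 x:[31/2,18] y:[13,20] z:[14,21] -> hit [31/2,18] leaf, test {P2@t=31/2, P12@t=17}
  N12 x:[7,19] y:[28,63/2] z:[6,22] -> miss, prune

7 AABB tests over nodes [0, 6, 7, 10, 8, 11, 12]; 2 leaves entered; closest P2.

== RESULT ==
2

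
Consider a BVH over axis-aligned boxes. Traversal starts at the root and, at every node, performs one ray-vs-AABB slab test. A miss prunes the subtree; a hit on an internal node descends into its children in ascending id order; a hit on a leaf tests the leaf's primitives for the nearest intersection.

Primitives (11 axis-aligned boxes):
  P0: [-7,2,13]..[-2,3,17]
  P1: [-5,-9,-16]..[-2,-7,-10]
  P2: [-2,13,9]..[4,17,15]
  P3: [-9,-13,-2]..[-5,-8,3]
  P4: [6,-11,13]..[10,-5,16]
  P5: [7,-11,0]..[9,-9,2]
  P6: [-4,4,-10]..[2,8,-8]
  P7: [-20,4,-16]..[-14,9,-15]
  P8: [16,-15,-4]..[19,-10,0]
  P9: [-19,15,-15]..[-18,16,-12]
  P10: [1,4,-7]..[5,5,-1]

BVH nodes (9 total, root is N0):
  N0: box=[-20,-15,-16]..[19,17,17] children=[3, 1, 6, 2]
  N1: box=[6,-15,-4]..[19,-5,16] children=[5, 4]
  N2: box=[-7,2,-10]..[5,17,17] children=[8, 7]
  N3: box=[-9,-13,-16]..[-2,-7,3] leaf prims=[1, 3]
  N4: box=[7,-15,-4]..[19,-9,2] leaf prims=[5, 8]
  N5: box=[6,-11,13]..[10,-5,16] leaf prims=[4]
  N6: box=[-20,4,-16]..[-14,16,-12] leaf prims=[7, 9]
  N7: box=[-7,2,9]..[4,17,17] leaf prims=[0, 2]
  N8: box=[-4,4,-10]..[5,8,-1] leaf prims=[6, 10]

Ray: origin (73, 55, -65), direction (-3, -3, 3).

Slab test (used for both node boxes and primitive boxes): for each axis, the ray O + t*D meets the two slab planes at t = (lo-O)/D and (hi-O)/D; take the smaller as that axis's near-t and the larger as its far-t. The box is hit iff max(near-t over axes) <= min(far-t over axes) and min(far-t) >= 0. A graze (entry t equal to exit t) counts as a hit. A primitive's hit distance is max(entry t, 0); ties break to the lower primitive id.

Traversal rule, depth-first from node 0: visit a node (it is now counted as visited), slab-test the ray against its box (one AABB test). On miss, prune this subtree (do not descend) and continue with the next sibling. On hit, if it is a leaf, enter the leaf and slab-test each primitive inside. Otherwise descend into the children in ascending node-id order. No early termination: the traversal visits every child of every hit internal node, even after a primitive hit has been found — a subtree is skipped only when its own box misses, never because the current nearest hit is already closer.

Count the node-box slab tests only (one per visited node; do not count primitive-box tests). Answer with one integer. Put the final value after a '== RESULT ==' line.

Traverse from the root:
N0 x:[18,31] y:[38/3,70/3] z:[49/3,82/3] -> hit [18,70/3], descend [1, 2, 3, 6]
  N1 x:[18,67/3] y:[20,70/3] z:[61/3,27] -> hit [61/3,67/3], descend [4, 5]
    N4 x:[18,22] y:[64/3,70/3] z:[61/3,67/3] -> hit [64/3,22] leaf, test {P5@t=65/3, P8(miss)}
    N5 x:[21,67/3] y:[20,22] z:[26,27] -> miss, prune
  N2 x:[68/3,80/3] y:[38/3,53/3] z:[55/3,82/3] -> miss, prune
  N3 x:[25,82/3] y:[62/3,68/3] z:[49/3,68/3] -> miss, prune
  N6 x:[29,31] y:[13,17] z:[49/3,53/3] -> miss, prune

7 AABB tests over nodes [0, 1, 4, 5, 2, 3, 6]; 1 leaf entered; closest P5.

== RESULT ==
7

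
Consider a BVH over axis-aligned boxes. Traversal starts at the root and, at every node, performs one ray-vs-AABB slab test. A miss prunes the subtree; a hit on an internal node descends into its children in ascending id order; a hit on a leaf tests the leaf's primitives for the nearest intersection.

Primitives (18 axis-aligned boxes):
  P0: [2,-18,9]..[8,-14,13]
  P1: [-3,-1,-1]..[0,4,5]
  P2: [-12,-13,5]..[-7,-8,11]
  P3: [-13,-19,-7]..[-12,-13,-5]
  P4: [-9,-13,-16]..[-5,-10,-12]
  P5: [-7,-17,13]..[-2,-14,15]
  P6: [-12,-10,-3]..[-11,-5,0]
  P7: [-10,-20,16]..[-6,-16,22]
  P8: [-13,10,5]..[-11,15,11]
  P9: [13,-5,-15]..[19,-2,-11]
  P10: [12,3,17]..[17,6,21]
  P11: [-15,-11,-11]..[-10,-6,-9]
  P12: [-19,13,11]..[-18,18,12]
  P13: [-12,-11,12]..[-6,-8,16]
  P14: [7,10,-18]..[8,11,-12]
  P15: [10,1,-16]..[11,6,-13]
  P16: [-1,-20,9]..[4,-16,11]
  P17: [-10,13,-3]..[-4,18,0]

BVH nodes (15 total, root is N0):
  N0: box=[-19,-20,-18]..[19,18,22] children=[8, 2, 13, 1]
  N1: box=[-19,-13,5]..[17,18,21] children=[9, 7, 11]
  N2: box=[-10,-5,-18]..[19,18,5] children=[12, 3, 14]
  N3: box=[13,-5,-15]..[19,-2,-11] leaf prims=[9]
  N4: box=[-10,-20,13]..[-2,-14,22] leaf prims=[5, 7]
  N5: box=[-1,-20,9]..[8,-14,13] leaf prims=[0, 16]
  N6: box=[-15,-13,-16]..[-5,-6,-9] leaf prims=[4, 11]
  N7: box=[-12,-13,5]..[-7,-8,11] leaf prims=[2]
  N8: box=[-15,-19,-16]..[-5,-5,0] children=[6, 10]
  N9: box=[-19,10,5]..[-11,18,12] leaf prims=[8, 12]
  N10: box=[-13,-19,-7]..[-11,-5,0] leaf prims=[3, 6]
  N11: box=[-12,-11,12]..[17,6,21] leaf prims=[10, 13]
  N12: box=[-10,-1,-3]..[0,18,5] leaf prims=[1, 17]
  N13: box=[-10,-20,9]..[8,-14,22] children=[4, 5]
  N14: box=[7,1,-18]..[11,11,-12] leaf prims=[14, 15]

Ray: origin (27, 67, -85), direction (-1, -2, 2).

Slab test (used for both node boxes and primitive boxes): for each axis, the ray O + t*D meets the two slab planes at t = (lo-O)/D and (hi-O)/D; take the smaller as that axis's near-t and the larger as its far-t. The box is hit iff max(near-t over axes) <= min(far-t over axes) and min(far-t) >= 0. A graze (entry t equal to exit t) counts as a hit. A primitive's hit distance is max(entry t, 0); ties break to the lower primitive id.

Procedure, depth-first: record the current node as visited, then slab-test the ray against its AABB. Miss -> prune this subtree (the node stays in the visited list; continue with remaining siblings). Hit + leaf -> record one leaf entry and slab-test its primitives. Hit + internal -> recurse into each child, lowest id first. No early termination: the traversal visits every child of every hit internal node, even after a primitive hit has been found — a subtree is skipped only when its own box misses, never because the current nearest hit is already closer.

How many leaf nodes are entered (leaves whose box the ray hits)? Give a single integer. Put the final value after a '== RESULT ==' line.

Traverse from the root:
N0 x:[8,46] y:[49/2,87/2] z:[67/2,107/2] -> hit [67/2,87/2], descend [1, 2, 8, 13]
  N1 x:[10,46] y:[49/2,40] z:[45,53] -> miss, prune
  N2 x:[8,37] y:[49/2,36] z:[67/2,45] -> hit [67/2,36], descend [3, 12, 14]
    N3 x:[8,14] y:[69/2,36] z:[35,37] -> miss, prune
    N12 x:[27,37] y:[49/2,34] z:[41,45] -> miss, prune
    N14 x:[16,20] y:[28,33] z:[67/2,73/2] -> miss, prune
  N8 x:[32,42] y:[36,43] z:[69/2,85/2] -> hit [36,42], descend [6, 10]
    N6 x:[32,42] y:[73/2,40] z:[69/2,38] -> hit [73/2,38] leaf, test {P4(miss), P11@t=37}
    N10 x:[38,40] y:[36,43] z:[39,85/2] -> hit [39,40] leaf, test {P3@t=40, P6(miss)}
  N13 x:[19,37] y:[81/2,87/2] z:[47,107/2] -> miss, prune

order=[0, 1, 2, 3, 12, 14, 8, 6, 10, 13]  |boxes|=10  |leaves|=2  hit=P11

== RESULT ==
2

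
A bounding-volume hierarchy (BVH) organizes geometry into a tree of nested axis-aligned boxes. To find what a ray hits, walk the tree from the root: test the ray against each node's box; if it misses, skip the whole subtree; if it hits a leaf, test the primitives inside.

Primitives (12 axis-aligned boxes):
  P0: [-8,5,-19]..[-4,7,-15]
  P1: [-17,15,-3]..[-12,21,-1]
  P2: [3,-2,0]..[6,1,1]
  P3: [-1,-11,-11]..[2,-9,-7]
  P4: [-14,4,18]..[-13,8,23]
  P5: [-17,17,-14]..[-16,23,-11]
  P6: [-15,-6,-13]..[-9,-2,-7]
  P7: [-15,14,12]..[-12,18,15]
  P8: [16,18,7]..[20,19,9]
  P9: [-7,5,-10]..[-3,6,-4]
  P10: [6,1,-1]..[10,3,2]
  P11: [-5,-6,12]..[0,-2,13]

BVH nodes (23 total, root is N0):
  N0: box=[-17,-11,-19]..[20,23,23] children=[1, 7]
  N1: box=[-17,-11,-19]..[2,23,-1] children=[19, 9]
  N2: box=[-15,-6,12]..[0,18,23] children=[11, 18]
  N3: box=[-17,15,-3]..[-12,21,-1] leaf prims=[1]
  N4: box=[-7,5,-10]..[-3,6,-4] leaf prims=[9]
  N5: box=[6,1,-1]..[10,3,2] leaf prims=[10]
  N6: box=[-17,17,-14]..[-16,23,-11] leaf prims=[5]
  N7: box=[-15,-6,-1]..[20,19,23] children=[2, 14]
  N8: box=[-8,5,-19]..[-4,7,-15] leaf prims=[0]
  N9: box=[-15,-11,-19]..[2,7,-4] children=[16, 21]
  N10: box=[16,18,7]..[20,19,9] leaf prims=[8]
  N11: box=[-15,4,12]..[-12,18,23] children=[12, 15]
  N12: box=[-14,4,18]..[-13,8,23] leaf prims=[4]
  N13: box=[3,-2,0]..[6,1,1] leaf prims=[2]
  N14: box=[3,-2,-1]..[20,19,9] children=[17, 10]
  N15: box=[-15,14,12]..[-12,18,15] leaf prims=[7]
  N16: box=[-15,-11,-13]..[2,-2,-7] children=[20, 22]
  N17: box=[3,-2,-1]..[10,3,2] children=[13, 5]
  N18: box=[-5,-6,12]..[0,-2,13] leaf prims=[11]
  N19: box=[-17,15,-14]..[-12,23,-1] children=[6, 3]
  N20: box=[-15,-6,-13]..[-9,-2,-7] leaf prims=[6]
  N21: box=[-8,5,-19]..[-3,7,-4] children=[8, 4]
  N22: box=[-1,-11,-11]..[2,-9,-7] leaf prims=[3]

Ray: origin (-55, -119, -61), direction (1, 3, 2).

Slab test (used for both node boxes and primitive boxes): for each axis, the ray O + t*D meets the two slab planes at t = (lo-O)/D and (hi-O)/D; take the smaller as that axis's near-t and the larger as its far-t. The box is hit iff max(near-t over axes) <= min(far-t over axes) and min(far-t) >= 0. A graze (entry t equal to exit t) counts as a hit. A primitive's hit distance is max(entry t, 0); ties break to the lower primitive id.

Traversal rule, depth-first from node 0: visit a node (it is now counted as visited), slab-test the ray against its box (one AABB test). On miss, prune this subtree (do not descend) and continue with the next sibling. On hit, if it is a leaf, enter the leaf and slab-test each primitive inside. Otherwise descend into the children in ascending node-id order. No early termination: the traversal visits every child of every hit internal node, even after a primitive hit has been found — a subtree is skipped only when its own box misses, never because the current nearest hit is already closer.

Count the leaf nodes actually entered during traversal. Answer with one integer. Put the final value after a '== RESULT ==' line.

Trace the traversal:
N0 x:[38,75] y:[36,142/3] z:[21,42] -> hit [38,42], descend [1, 7]
  N1 x:[38,57] y:[36,142/3] z:[21,30] -> miss, prune
  N7 x:[40,75] y:[113/3,46] z:[30,42] -> hit [40,42], descend [2, 14]
    N2 x:[40,55] y:[113/3,137/3] z:[73/2,42] -> hit [40,42], descend [11, 18]
      N11 x:[40,43] y:[41,137/3] z:[73/2,42] -> hit [41,42], descend [12, 15]
        N12 x:[41,42] y:[41,127/3] z:[79/2,42] -> hit [41,42] leaf, test {P4@t=41}
        N15 x:[40,43] y:[133/3,137/3] z:[73/2,38] -> miss, prune
      N18 x:[50,55] y:[113/3,39] z:[73/2,37] -> miss, prune
    N14 x:[58,75] y:[39,46] z:[30,35] -> miss, prune

order=[0, 1, 7, 2, 11, 12, 15, 18, 14]  |boxes|=9  |leaves|=1  hit=P4

== RESULT ==
1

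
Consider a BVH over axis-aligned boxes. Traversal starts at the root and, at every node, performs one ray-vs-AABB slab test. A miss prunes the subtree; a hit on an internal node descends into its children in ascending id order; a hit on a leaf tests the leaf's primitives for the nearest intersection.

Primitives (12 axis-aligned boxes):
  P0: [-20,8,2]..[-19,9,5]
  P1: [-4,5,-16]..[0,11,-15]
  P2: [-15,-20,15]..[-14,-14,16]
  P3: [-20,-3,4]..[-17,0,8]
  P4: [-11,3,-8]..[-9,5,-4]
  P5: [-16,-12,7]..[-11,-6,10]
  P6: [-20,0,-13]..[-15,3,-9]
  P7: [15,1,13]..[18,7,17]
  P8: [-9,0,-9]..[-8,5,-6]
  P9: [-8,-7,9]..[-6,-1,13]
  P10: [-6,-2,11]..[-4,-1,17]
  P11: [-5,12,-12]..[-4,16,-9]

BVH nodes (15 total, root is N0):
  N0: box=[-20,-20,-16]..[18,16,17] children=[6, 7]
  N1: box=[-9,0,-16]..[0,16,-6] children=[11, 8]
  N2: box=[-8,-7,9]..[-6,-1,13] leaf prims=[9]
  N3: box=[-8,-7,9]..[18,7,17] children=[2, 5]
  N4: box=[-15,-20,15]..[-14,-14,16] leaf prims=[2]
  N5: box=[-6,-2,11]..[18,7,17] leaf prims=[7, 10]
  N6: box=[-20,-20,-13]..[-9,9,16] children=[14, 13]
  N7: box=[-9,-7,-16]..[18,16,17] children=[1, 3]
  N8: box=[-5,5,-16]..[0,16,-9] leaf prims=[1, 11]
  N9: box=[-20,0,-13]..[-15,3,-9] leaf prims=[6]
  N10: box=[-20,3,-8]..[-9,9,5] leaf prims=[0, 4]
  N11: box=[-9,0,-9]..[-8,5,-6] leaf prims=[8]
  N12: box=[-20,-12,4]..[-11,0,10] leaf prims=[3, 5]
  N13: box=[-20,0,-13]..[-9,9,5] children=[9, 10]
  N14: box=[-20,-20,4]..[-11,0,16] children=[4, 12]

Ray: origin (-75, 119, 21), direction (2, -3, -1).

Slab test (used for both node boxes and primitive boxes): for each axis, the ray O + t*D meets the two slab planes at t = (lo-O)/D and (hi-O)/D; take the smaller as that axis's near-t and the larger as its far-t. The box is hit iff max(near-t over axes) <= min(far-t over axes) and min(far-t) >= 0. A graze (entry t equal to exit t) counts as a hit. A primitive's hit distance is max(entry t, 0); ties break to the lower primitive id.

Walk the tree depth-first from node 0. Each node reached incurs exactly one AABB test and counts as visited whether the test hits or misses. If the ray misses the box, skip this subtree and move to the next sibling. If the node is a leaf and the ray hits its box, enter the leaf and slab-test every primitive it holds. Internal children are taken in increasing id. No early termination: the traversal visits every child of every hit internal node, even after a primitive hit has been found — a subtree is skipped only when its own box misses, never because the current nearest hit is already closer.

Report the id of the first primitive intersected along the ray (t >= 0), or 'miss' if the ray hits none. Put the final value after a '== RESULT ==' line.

Trace the traversal:
N0 x:[55/2,93/2] y:[103/3,139/3] z:[4,37] -> hit [103/3,37], descend [6, 7]
  N6 x:[55/2,33] y:[110/3,139/3] z:[5,34] -> miss, prune
  N7 x:[33,93/2] y:[103/3,42] z:[4,37] -> hit [103/3,37], descend [1, 3]
    N1 x:[33,75/2] y:[103/3,119/3] z:[27,37] -> hit [103/3,37], descend [8, 11]
      N8 x:[35,75/2] y:[103/3,38] z:[30,37] -> hit [35,37] leaf, test {P1@t=36, P11(miss)}
      N11 x:[33,67/2] y:[38,119/3] z:[27,30] -> miss, prune
    N3 x:[67/2,93/2] y:[112/3,42] z:[4,12] -> miss, prune

Visited [0, 6, 7, 1, 8, 11, 3]. Tests: 7 box, 1 leaf. Nearest: P1.

== RESULT ==
1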